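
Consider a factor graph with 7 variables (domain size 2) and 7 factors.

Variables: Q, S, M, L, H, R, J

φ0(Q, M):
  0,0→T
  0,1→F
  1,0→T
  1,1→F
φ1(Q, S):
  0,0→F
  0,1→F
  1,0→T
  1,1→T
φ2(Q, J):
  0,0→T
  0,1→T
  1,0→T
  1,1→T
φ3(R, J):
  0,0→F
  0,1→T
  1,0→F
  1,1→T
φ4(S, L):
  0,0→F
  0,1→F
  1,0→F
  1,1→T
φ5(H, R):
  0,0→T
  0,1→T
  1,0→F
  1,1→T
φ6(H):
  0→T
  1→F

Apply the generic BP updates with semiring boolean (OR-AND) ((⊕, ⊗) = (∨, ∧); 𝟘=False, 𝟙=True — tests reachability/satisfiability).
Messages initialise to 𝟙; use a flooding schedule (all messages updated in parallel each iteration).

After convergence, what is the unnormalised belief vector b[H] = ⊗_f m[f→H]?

b[H] = [T, F]

init: all messages = 𝟙 over 2 values
r1 m[φ0→Q] = [T, T]
r1 m[φ0→M] = [T, F]
r1 m[φ1→Q] = [F, T]
r1 m[φ1→S] = [T, T]
r1 m[φ2→Q] = [T, T]
r1 m[φ2→J] = [T, T]
r1 m[φ3→R] = [T, T]
r1 m[φ3→J] = [F, T]
r1 m[φ4→S] = [F, T]
r1 m[φ4→L] = [F, T]
r1 m[φ5→H] = [T, T]
r1 m[φ5→R] = [T, T]
r1 m[φ6→H] = [T, F]
r1 m[Q→φ0] = [T, T]
r1 m[Q→φ1] = [T, T]
r1 m[Q→φ2] = [T, T]
r1 m[S→φ1] = [T, T]
r1 m[S→φ4] = [T, T]
r1 m[M→φ0] = [T, T]
r1 m[L→φ4] = [T, T]
r1 m[H→φ5] = [T, T]
r1 m[H→φ6] = [T, T]
r1 m[R→φ3] = [T, T]
r1 m[R→φ5] = [T, T]
r1 m[J→φ2] = [T, T]
r1 m[J→φ3] = [T, T]
r2 m[φ0→Q] = [T, T]
r2 m[φ0→M] = [T, F]
r2 m[φ1→Q] = [F, T]
r2 m[φ1→S] = [T, T]
r2 m[φ2→Q] = [T, T]
r2 m[φ2→J] = [T, T]
r2 m[φ3→R] = [T, T]
r2 m[φ3→J] = [F, T]
r2 m[φ4→S] = [F, T]
r2 m[φ4→L] = [F, T]
r2 m[φ5→H] = [T, T]
r2 m[φ5→R] = [T, T]
r2 m[φ6→H] = [T, F]
r2 m[Q→φ0] = [F, T]
r2 m[Q→φ1] = [T, T]
r2 m[Q→φ2] = [F, T]
r2 m[S→φ1] = [F, T]
r2 m[S→φ4] = [T, T]
r2 m[M→φ0] = [T, T]
r2 m[L→φ4] = [T, T]
r2 m[H→φ5] = [T, F]
r2 m[H→φ6] = [T, T]
r2 m[R→φ3] = [T, T]
r2 m[R→φ5] = [T, T]
r2 m[J→φ2] = [F, T]
r2 m[J→φ3] = [T, T]
r3 m[φ0→Q] = [T, T]
r3 m[φ0→M] = [T, F]
r3 m[φ1→Q] = [F, T]
r3 m[φ1→S] = [T, T]
r3 m[φ2→Q] = [T, T]
r3 m[φ2→J] = [T, T]
r3 m[φ3→R] = [T, T]
r3 m[φ3→J] = [F, T]
r3 m[φ4→S] = [F, T]
r3 m[φ4→L] = [F, T]
r3 m[φ5→H] = [T, T]
r3 m[φ5→R] = [T, T]
r3 m[φ6→H] = [T, F]
r3 m[Q→φ0] = [F, T]
r3 m[Q→φ1] = [T, T]
r3 m[Q→φ2] = [F, T]
r3 m[S→φ1] = [F, T]
r3 m[S→φ4] = [T, T]
r3 m[M→φ0] = [T, T]
r3 m[L→φ4] = [T, T]
r3 m[H→φ5] = [T, F]
r3 m[H→φ6] = [T, T]
r3 m[R→φ3] = [T, T]
r3 m[R→φ5] = [T, T]
r3 m[J→φ2] = [F, T]
r3 m[J→φ3] = [T, T]
fixed point reached at round 3
b[H] = ⊗ incoming = [T, F]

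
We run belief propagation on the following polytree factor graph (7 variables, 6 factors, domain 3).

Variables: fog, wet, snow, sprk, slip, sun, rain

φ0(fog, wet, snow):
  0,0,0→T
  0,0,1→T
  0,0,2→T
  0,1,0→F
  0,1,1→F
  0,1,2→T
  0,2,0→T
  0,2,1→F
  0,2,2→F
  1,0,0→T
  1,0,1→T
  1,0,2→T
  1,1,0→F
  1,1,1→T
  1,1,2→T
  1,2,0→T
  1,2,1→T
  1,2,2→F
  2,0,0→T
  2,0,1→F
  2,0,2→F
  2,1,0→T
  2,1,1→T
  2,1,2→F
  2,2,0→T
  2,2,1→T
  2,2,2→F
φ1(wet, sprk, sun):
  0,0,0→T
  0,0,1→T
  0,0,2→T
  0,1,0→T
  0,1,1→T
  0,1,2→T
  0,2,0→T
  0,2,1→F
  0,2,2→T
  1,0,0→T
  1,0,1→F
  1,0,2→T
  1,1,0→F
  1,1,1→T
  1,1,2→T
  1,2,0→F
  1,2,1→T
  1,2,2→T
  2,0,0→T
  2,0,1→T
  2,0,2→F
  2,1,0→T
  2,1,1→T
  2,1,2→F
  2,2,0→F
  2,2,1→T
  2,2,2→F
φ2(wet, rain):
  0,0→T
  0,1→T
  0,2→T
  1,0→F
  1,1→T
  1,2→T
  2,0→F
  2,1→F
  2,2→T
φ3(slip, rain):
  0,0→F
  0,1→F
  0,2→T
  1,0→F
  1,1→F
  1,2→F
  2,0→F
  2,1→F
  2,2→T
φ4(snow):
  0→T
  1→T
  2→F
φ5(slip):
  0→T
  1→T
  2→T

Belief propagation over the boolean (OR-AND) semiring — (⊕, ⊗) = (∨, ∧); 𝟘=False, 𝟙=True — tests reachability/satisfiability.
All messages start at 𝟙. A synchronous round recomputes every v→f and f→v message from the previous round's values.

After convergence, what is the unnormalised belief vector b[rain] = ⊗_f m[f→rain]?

b[rain] = [F, F, T]

init: all messages = 𝟙 over 3 values
r1 m[φ0→fog] = [T, T, T]
r1 m[φ0→wet] = [T, T, T]
r1 m[φ0→snow] = [T, T, T]
r1 m[φ1→wet] = [T, T, T]
r1 m[φ1→sprk] = [T, T, T]
r1 m[φ1→sun] = [T, T, T]
r1 m[φ2→wet] = [T, T, T]
r1 m[φ2→rain] = [T, T, T]
r1 m[φ3→slip] = [T, F, T]
r1 m[φ3→rain] = [F, F, T]
r1 m[φ4→snow] = [T, T, F]
r1 m[φ5→slip] = [T, T, T]
r1 m[fog→φ0] = [T, T, T]
r1 m[wet→φ0] = [T, T, T]
r1 m[wet→φ1] = [T, T, T]
r1 m[wet→φ2] = [T, T, T]
r1 m[snow→φ0] = [T, T, T]
r1 m[snow→φ4] = [T, T, T]
r1 m[sprk→φ1] = [T, T, T]
r1 m[slip→φ3] = [T, T, T]
r1 m[slip→φ5] = [T, T, T]
r1 m[sun→φ1] = [T, T, T]
r1 m[rain→φ2] = [T, T, T]
r1 m[rain→φ3] = [T, T, T]
r2 m[φ0→fog] = [T, T, T]
r2 m[φ0→wet] = [T, T, T]
r2 m[φ0→snow] = [T, T, T]
r2 m[φ1→wet] = [T, T, T]
r2 m[φ1→sprk] = [T, T, T]
r2 m[φ1→sun] = [T, T, T]
r2 m[φ2→wet] = [T, T, T]
r2 m[φ2→rain] = [T, T, T]
r2 m[φ3→slip] = [T, F, T]
r2 m[φ3→rain] = [F, F, T]
r2 m[φ4→snow] = [T, T, F]
r2 m[φ5→slip] = [T, T, T]
r2 m[fog→φ0] = [T, T, T]
r2 m[wet→φ0] = [T, T, T]
r2 m[wet→φ1] = [T, T, T]
r2 m[wet→φ2] = [T, T, T]
r2 m[snow→φ0] = [T, T, F]
r2 m[snow→φ4] = [T, T, T]
r2 m[sprk→φ1] = [T, T, T]
r2 m[slip→φ3] = [T, T, T]
r2 m[slip→φ5] = [T, F, T]
r2 m[sun→φ1] = [T, T, T]
r2 m[rain→φ2] = [F, F, T]
r2 m[rain→φ3] = [T, T, T]
r3 m[φ0→fog] = [T, T, T]
r3 m[φ0→wet] = [T, T, T]
r3 m[φ0→snow] = [T, T, T]
r3 m[φ1→wet] = [T, T, T]
r3 m[φ1→sprk] = [T, T, T]
r3 m[φ1→sun] = [T, T, T]
r3 m[φ2→wet] = [T, T, T]
r3 m[φ2→rain] = [T, T, T]
r3 m[φ3→slip] = [T, F, T]
r3 m[φ3→rain] = [F, F, T]
r3 m[φ4→snow] = [T, T, F]
r3 m[φ5→slip] = [T, T, T]
r3 m[fog→φ0] = [T, T, T]
r3 m[wet→φ0] = [T, T, T]
r3 m[wet→φ1] = [T, T, T]
r3 m[wet→φ2] = [T, T, T]
r3 m[snow→φ0] = [T, T, F]
r3 m[snow→φ4] = [T, T, T]
r3 m[sprk→φ1] = [T, T, T]
r3 m[slip→φ3] = [T, T, T]
r3 m[slip→φ5] = [T, F, T]
r3 m[sun→φ1] = [T, T, T]
r3 m[rain→φ2] = [F, F, T]
r3 m[rain→φ3] = [T, T, T]
fixed point reached at round 3
b[rain] = ⊗ incoming = [F, F, T]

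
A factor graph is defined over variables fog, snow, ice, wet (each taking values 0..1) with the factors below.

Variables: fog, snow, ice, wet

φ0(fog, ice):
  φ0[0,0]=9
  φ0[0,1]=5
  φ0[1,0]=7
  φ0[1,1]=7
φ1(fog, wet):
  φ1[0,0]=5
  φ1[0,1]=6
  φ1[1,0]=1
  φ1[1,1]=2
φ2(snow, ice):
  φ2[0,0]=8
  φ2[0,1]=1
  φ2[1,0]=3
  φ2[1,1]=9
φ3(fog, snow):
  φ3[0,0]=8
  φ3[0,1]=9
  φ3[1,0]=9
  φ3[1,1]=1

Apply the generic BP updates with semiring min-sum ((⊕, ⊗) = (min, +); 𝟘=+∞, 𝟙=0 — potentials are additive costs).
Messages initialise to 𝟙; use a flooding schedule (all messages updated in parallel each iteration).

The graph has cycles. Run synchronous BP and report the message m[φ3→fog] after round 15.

message @ round 15 = [33, 28]

init: all messages = 𝟙 over 2 values
r1 m[φ0→fog] = [5, 7]
r1 m[φ0→ice] = [7, 5]
r1 m[φ1→fog] = [5, 1]
r1 m[φ1→wet] = [1, 2]
r1 m[φ2→snow] = [1, 3]
r1 m[φ2→ice] = [3, 1]
r1 m[φ3→fog] = [8, 1]
r1 m[φ3→snow] = [8, 1]
r1 m[fog→φ0] = [0, 0]
r1 m[fog→φ1] = [0, 0]
r1 m[fog→φ3] = [0, 0]
r1 m[snow→φ2] = [0, 0]
r1 m[snow→φ3] = [0, 0]
r1 m[ice→φ0] = [0, 0]
r1 m[ice→φ2] = [0, 0]
r1 m[wet→φ1] = [0, 0]
r2 m[φ0→fog] = [5, 7]
r2 m[φ0→ice] = [7, 5]
r2 m[φ1→fog] = [5, 1]
r2 m[φ1→wet] = [1, 2]
r2 m[φ2→snow] = [1, 3]
r2 m[φ2→ice] = [3, 1]
r2 m[φ3→fog] = [8, 1]
r2 m[φ3→snow] = [8, 1]
r2 m[fog→φ0] = [13, 2]
r2 m[fog→φ1] = [13, 8]
r2 m[fog→φ3] = [10, 8]
r2 m[snow→φ2] = [8, 1]
r2 m[snow→φ3] = [1, 3]
r2 m[ice→φ0] = [3, 1]
r2 m[ice→φ2] = [7, 5]
r2 m[wet→φ1] = [0, 0]
r3 m[φ0→fog] = [6, 8]
r3 m[φ0→ice] = [9, 9]
r3 m[φ1→fog] = [5, 1]
r3 m[φ1→wet] = [9, 10]
r3 m[φ2→snow] = [6, 10]
r3 m[φ2→ice] = [4, 9]
r3 m[φ3→fog] = [9, 4]
r3 m[φ3→snow] = [17, 9]
r3 m[fog→φ0] = [13, 2]
r3 m[fog→φ1] = [13, 8]
r3 m[fog→φ3] = [10, 8]
r3 m[snow→φ2] = [8, 1]
r3 m[snow→φ3] = [1, 3]
r3 m[ice→φ0] = [3, 1]
r3 m[ice→φ2] = [7, 5]
r3 m[wet→φ1] = [0, 0]
r4 m[φ0→fog] = [6, 8]
r4 m[φ0→ice] = [9, 9]
r4 m[φ1→fog] = [5, 1]
r4 m[φ1→wet] = [9, 10]
r4 m[φ2→snow] = [6, 10]
r4 m[φ2→ice] = [4, 9]
r4 m[φ3→fog] = [9, 4]
r4 m[φ3→snow] = [17, 9]
r4 m[fog→φ0] = [14, 5]
r4 m[fog→φ1] = [15, 12]
r4 m[fog→φ3] = [11, 9]
r4 m[snow→φ2] = [17, 9]
r4 m[snow→φ3] = [6, 10]
r4 m[ice→φ0] = [4, 9]
r4 m[ice→φ2] = [9, 9]
r4 m[wet→φ1] = [0, 0]
r5 m[φ0→fog] = [13, 11]
r5 m[φ0→ice] = [12, 12]
r5 m[φ1→fog] = [5, 1]
r5 m[φ1→wet] = [13, 14]
r5 m[φ2→snow] = [10, 12]
r5 m[φ2→ice] = [12, 18]
r5 m[φ3→fog] = [14, 11]
r5 m[φ3→snow] = [18, 10]
r5 m[fog→φ0] = [14, 5]
r5 m[fog→φ1] = [15, 12]
r5 m[fog→φ3] = [11, 9]
r5 m[snow→φ2] = [17, 9]
r5 m[snow→φ3] = [6, 10]
r5 m[ice→φ0] = [4, 9]
r5 m[ice→φ2] = [9, 9]
r5 m[wet→φ1] = [0, 0]
r6 m[φ0→fog] = [13, 11]
r6 m[φ0→ice] = [12, 12]
r6 m[φ1→fog] = [5, 1]
r6 m[φ1→wet] = [13, 14]
r6 m[φ2→snow] = [10, 12]
r6 m[φ2→ice] = [12, 18]
r6 m[φ3→fog] = [14, 11]
r6 m[φ3→snow] = [18, 10]
r6 m[fog→φ0] = [19, 12]
r6 m[fog→φ1] = [27, 22]
r6 m[fog→φ3] = [18, 12]
r6 m[snow→φ2] = [18, 10]
r6 m[snow→φ3] = [10, 12]
r6 m[ice→φ0] = [12, 18]
r6 m[ice→φ2] = [12, 12]
r6 m[wet→φ1] = [0, 0]
r7 m[φ0→fog] = [21, 19]
r7 m[φ0→ice] = [19, 19]
r7 m[φ1→fog] = [5, 1]
r7 m[φ1→wet] = [23, 24]
r7 m[φ2→snow] = [13, 15]
r7 m[φ2→ice] = [13, 19]
r7 m[φ3→fog] = [18, 13]
r7 m[φ3→snow] = [21, 13]
r7 m[fog→φ0] = [19, 12]
r7 m[fog→φ1] = [27, 22]
r7 m[fog→φ3] = [18, 12]
r7 m[snow→φ2] = [18, 10]
r7 m[snow→φ3] = [10, 12]
r7 m[ice→φ0] = [12, 18]
r7 m[ice→φ2] = [12, 12]
r7 m[wet→φ1] = [0, 0]
r8 m[φ0→fog] = [21, 19]
r8 m[φ0→ice] = [19, 19]
r8 m[φ1→fog] = [5, 1]
r8 m[φ1→wet] = [23, 24]
r8 m[φ2→snow] = [13, 15]
r8 m[φ2→ice] = [13, 19]
r8 m[φ3→fog] = [18, 13]
r8 m[φ3→snow] = [21, 13]
r8 m[fog→φ0] = [23, 14]
r8 m[fog→φ1] = [39, 32]
r8 m[fog→φ3] = [26, 20]
r8 m[snow→φ2] = [21, 13]
r8 m[snow→φ3] = [13, 15]
r8 m[ice→φ0] = [13, 19]
r8 m[ice→φ2] = [19, 19]
r8 m[wet→φ1] = [0, 0]
r9 m[φ0→fog] = [22, 20]
r9 m[φ0→ice] = [21, 21]
r9 m[φ1→fog] = [5, 1]
r9 m[φ1→wet] = [33, 34]
r9 m[φ2→snow] = [20, 22]
r9 m[φ2→ice] = [16, 22]
r9 m[φ3→fog] = [21, 16]
r9 m[φ3→snow] = [29, 21]
r9 m[fog→φ0] = [23, 14]
r9 m[fog→φ1] = [39, 32]
r9 m[fog→φ3] = [26, 20]
r9 m[snow→φ2] = [21, 13]
r9 m[snow→φ3] = [13, 15]
r9 m[ice→φ0] = [13, 19]
r9 m[ice→φ2] = [19, 19]
r9 m[wet→φ1] = [0, 0]
r10 m[φ0→fog] = [22, 20]
r10 m[φ0→ice] = [21, 21]
r10 m[φ1→fog] = [5, 1]
r10 m[φ1→wet] = [33, 34]
r10 m[φ2→snow] = [20, 22]
r10 m[φ2→ice] = [16, 22]
r10 m[φ3→fog] = [21, 16]
r10 m[φ3→snow] = [29, 21]
r10 m[fog→φ0] = [26, 17]
r10 m[fog→φ1] = [43, 36]
r10 m[fog→φ3] = [27, 21]
r10 m[snow→φ2] = [29, 21]
r10 m[snow→φ3] = [20, 22]
r10 m[ice→φ0] = [16, 22]
r10 m[ice→φ2] = [21, 21]
r10 m[wet→φ1] = [0, 0]
r11 m[φ0→fog] = [25, 23]
r11 m[φ0→ice] = [24, 24]
r11 m[φ1→fog] = [5, 1]
r11 m[φ1→wet] = [37, 38]
r11 m[φ2→snow] = [22, 24]
r11 m[φ2→ice] = [24, 30]
r11 m[φ3→fog] = [28, 23]
r11 m[φ3→snow] = [30, 22]
r11 m[fog→φ0] = [26, 17]
r11 m[fog→φ1] = [43, 36]
r11 m[fog→φ3] = [27, 21]
r11 m[snow→φ2] = [29, 21]
r11 m[snow→φ3] = [20, 22]
r11 m[ice→φ0] = [16, 22]
r11 m[ice→φ2] = [21, 21]
r11 m[wet→φ1] = [0, 0]
r12 m[φ0→fog] = [25, 23]
r12 m[φ0→ice] = [24, 24]
r12 m[φ1→fog] = [5, 1]
r12 m[φ1→wet] = [37, 38]
r12 m[φ2→snow] = [22, 24]
r12 m[φ2→ice] = [24, 30]
r12 m[φ3→fog] = [28, 23]
r12 m[φ3→snow] = [30, 22]
r12 m[fog→φ0] = [33, 24]
r12 m[fog→φ1] = [53, 46]
r12 m[fog→φ3] = [30, 24]
r12 m[snow→φ2] = [30, 22]
r12 m[snow→φ3] = [22, 24]
r12 m[ice→φ0] = [24, 30]
r12 m[ice→φ2] = [24, 24]
r12 m[wet→φ1] = [0, 0]
r13 m[φ0→fog] = [33, 31]
r13 m[φ0→ice] = [31, 31]
r13 m[φ1→fog] = [5, 1]
r13 m[φ1→wet] = [47, 48]
r13 m[φ2→snow] = [25, 27]
r13 m[φ2→ice] = [25, 31]
r13 m[φ3→fog] = [30, 25]
r13 m[φ3→snow] = [33, 25]
r13 m[fog→φ0] = [33, 24]
r13 m[fog→φ1] = [53, 46]
r13 m[fog→φ3] = [30, 24]
r13 m[snow→φ2] = [30, 22]
r13 m[snow→φ3] = [22, 24]
r13 m[ice→φ0] = [24, 30]
r13 m[ice→φ2] = [24, 24]
r13 m[wet→φ1] = [0, 0]
r14 m[φ0→fog] = [33, 31]
r14 m[φ0→ice] = [31, 31]
r14 m[φ1→fog] = [5, 1]
r14 m[φ1→wet] = [47, 48]
r14 m[φ2→snow] = [25, 27]
r14 m[φ2→ice] = [25, 31]
r14 m[φ3→fog] = [30, 25]
r14 m[φ3→snow] = [33, 25]
r14 m[fog→φ0] = [35, 26]
r14 m[fog→φ1] = [63, 56]
r14 m[fog→φ3] = [38, 32]
r14 m[snow→φ2] = [33, 25]
r14 m[snow→φ3] = [25, 27]
r14 m[ice→φ0] = [25, 31]
r14 m[ice→φ2] = [31, 31]
r14 m[wet→φ1] = [0, 0]
r15 m[φ0→fog] = [34, 32]
r15 m[φ0→ice] = [33, 33]
r15 m[φ1→fog] = [5, 1]
r15 m[φ1→wet] = [57, 58]
r15 m[φ2→snow] = [32, 34]
r15 m[φ2→ice] = [28, 34]
r15 m[φ3→fog] = [33, 28]
r15 m[φ3→snow] = [41, 33]
r15 m[fog→φ0] = [35, 26]
r15 m[fog→φ1] = [63, 56]
r15 m[fog→φ3] = [38, 32]
r15 m[snow→φ2] = [33, 25]
r15 m[snow→φ3] = [25, 27]
r15 m[ice→φ0] = [25, 31]
r15 m[ice→φ2] = [31, 31]
r15 m[wet→φ1] = [0, 0]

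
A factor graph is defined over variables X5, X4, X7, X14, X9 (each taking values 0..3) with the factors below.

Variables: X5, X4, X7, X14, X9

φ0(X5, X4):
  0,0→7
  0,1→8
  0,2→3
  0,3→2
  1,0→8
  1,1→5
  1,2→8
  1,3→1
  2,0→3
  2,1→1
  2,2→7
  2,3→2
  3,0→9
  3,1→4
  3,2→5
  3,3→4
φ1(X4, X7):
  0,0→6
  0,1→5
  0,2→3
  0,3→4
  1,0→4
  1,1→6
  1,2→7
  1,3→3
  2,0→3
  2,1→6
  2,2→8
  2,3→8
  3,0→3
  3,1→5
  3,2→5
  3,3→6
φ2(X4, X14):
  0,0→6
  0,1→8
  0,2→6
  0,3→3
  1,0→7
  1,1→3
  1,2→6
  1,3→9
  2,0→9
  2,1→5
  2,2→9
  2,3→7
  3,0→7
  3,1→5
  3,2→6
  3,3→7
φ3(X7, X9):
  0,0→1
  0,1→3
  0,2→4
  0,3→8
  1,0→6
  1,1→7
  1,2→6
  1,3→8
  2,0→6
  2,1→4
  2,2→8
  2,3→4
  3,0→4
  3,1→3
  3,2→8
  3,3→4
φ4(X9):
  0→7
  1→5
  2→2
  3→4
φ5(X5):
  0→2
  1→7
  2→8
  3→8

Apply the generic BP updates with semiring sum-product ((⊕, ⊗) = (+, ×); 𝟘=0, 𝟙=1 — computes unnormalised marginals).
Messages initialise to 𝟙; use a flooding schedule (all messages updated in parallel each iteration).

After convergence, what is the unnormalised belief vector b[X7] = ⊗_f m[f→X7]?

b[X7] = [3140486, 8295155, 6831356, 5165025]

init: all messages = 𝟙 over 4 values
r1 m[φ0→X5] = [20, 22, 13, 22]
r1 m[φ0→X4] = [27, 18, 23, 9]
r1 m[φ1→X4] = [18, 20, 25, 19]
r1 m[φ1→X7] = [16, 22, 23, 21]
r1 m[φ2→X4] = [23, 25, 30, 25]
r1 m[φ2→X14] = [29, 21, 27, 26]
r1 m[φ3→X7] = [16, 27, 22, 19]
r1 m[φ3→X9] = [17, 17, 26, 24]
r1 m[φ4→X9] = [7, 5, 2, 4]
r1 m[φ5→X5] = [2, 7, 8, 8]
r1 m[X5→φ0] = [1, 1, 1, 1]
r1 m[X5→φ5] = [1, 1, 1, 1]
r1 m[X4→φ0] = [1, 1, 1, 1]
r1 m[X4→φ1] = [1, 1, 1, 1]
r1 m[X4→φ2] = [1, 1, 1, 1]
r1 m[X7→φ1] = [1, 1, 1, 1]
r1 m[X7→φ3] = [1, 1, 1, 1]
r1 m[X14→φ2] = [1, 1, 1, 1]
r1 m[X9→φ3] = [1, 1, 1, 1]
r1 m[X9→φ4] = [1, 1, 1, 1]
r2 m[φ0→X5] = [20, 22, 13, 22]
r2 m[φ0→X4] = [27, 18, 23, 9]
r2 m[φ1→X4] = [18, 20, 25, 19]
r2 m[φ1→X7] = [16, 22, 23, 21]
r2 m[φ2→X4] = [23, 25, 30, 25]
r2 m[φ2→X14] = [29, 21, 27, 26]
r2 m[φ3→X7] = [16, 27, 22, 19]
r2 m[φ3→X9] = [17, 17, 26, 24]
r2 m[φ4→X9] = [7, 5, 2, 4]
r2 m[φ5→X5] = [2, 7, 8, 8]
r2 m[X5→φ0] = [2, 7, 8, 8]
r2 m[X5→φ5] = [20, 22, 13, 22]
r2 m[X4→φ0] = [414, 500, 750, 475]
r2 m[X4→φ1] = [621, 450, 690, 225]
r2 m[X4→φ2] = [486, 360, 575, 171]
r2 m[X7→φ1] = [16, 27, 22, 19]
r2 m[X7→φ3] = [16, 22, 23, 21]
r2 m[X14→φ2] = [1, 1, 1, 1]
r2 m[X9→φ3] = [7, 5, 2, 4]
r2 m[X9→φ4] = [17, 17, 26, 24]
r3 m[φ0→X5] = [10098, 12287, 7942, 11376]
r3 m[φ0→X4] = [166, 91, 158, 59]
r3 m[φ1→X4] = [373, 437, 538, 407]
r3 m[φ1→X7] = [8271, 11070, 11658, 10704]
r3 m[φ2→X4] = [23, 25, 30, 25]
r3 m[φ2→X14] = [11808, 8698, 11277, 9920]
r3 m[φ3→X7] = [62, 121, 94, 75]
r3 m[φ3→X9] = [370, 357, 548, 480]
r3 m[φ4→X9] = [7, 5, 2, 4]
r3 m[φ5→X5] = [2, 7, 8, 8]
r3 m[X5→φ0] = [2, 7, 8, 8]
r3 m[X5→φ5] = [20, 22, 13, 22]
r3 m[X4→φ0] = [414, 500, 750, 475]
r3 m[X4→φ1] = [621, 450, 690, 225]
r3 m[X4→φ2] = [486, 360, 575, 171]
r3 m[X7→φ1] = [16, 27, 22, 19]
r3 m[X7→φ3] = [16, 22, 23, 21]
r3 m[X14→φ2] = [1, 1, 1, 1]
r3 m[X9→φ3] = [7, 5, 2, 4]
r3 m[X9→φ4] = [17, 17, 26, 24]
r4 m[φ0→X5] = [10098, 12287, 7942, 11376]
r4 m[φ0→X4] = [166, 91, 158, 59]
r4 m[φ1→X4] = [373, 437, 538, 407]
r4 m[φ1→X7] = [8271, 11070, 11658, 10704]
r4 m[φ2→X4] = [23, 25, 30, 25]
r4 m[φ2→X14] = [11808, 8698, 11277, 9920]
r4 m[φ3→X7] = [62, 121, 94, 75]
r4 m[φ3→X9] = [370, 357, 548, 480]
r4 m[φ4→X9] = [7, 5, 2, 4]
r4 m[φ5→X5] = [2, 7, 8, 8]
r4 m[X5→φ0] = [2, 7, 8, 8]
r4 m[X5→φ5] = [10098, 12287, 7942, 11376]
r4 m[X4→φ0] = [8579, 10925, 16140, 10175]
r4 m[X4→φ1] = [3818, 2275, 4740, 1475]
r4 m[X4→φ2] = [61918, 39767, 85004, 24013]
r4 m[X7→φ1] = [62, 121, 94, 75]
r4 m[X7→φ3] = [8271, 11070, 11658, 10704]
r4 m[X14→φ2] = [1, 1, 1, 1]
r4 m[X9→φ3] = [7, 5, 2, 4]
r4 m[X9→φ4] = [370, 357, 548, 480]
r5 m[φ0→X5] = [216223, 262552, 169992, 242311]
r5 m[φ0→X4] = [166, 91, 158, 59]
r5 m[φ1→X4] = [1559, 1857, 2264, 1711]
r5 m[φ1→X7] = [50653, 68555, 72674, 68867]
r5 m[φ2→X4] = [23, 25, 30, 25]
r5 m[φ2→X14] = [1583004, 1159730, 1519224, 1306776]
r5 m[φ3→X7] = [62, 121, 94, 75]
r5 m[φ3→X9] = [187455, 181047, 278400, 244176]
r5 m[φ4→X9] = [7, 5, 2, 4]
r5 m[φ5→X5] = [2, 7, 8, 8]
r5 m[X5→φ0] = [2, 7, 8, 8]
r5 m[X5→φ5] = [10098, 12287, 7942, 11376]
r5 m[X4→φ0] = [8579, 10925, 16140, 10175]
r5 m[X4→φ1] = [3818, 2275, 4740, 1475]
r5 m[X4→φ2] = [61918, 39767, 85004, 24013]
r5 m[X7→φ1] = [62, 121, 94, 75]
r5 m[X7→φ3] = [8271, 11070, 11658, 10704]
r5 m[X14→φ2] = [1, 1, 1, 1]
r5 m[X9→φ3] = [7, 5, 2, 4]
r5 m[X9→φ4] = [370, 357, 548, 480]
r6 m[φ0→X5] = [216223, 262552, 169992, 242311]
r6 m[φ0→X4] = [166, 91, 158, 59]
r6 m[φ1→X4] = [1559, 1857, 2264, 1711]
r6 m[φ1→X7] = [50653, 68555, 72674, 68867]
r6 m[φ2→X4] = [23, 25, 30, 25]
r6 m[φ2→X14] = [1583004, 1159730, 1519224, 1306776]
r6 m[φ3→X7] = [62, 121, 94, 75]
r6 m[φ3→X9] = [187455, 181047, 278400, 244176]
r6 m[φ4→X9] = [7, 5, 2, 4]
r6 m[φ5→X5] = [2, 7, 8, 8]
r6 m[X5→φ0] = [2, 7, 8, 8]
r6 m[X5→φ5] = [216223, 262552, 169992, 242311]
r6 m[X4→φ0] = [35857, 46425, 67920, 42775]
r6 m[X4→φ1] = [3818, 2275, 4740, 1475]
r6 m[X4→φ2] = [258794, 168987, 357712, 100949]
r6 m[X7→φ1] = [62, 121, 94, 75]
r6 m[X7→φ3] = [50653, 68555, 72674, 68867]
r6 m[X14→φ2] = [1, 1, 1, 1]
r6 m[X9→φ3] = [7, 5, 2, 4]
r6 m[X9→φ4] = [187455, 181047, 278400, 244176]
r7 m[φ0→X5] = [911709, 1105116, 714986, 1019113]
r7 m[φ0→X4] = [166, 91, 158, 59]
r7 m[φ1→X4] = [1559, 1857, 2264, 1711]
r7 m[φ1→X7] = [50653, 68555, 72674, 68867]
r7 m[φ2→X4] = [23, 25, 30, 25]
r7 m[φ2→X14] = [6661724, 4870618, 6391788, 5507892]
r7 m[φ3→X7] = [62, 121, 94, 75]
r7 m[φ3→X9] = [1173495, 1129141, 1746270, 1519828]
r7 m[φ4→X9] = [7, 5, 2, 4]
r7 m[φ5→X5] = [2, 7, 8, 8]
r7 m[X5→φ0] = [2, 7, 8, 8]
r7 m[X5→φ5] = [216223, 262552, 169992, 242311]
r7 m[X4→φ0] = [35857, 46425, 67920, 42775]
r7 m[X4→φ1] = [3818, 2275, 4740, 1475]
r7 m[X4→φ2] = [258794, 168987, 357712, 100949]
r7 m[X7→φ1] = [62, 121, 94, 75]
r7 m[X7→φ3] = [50653, 68555, 72674, 68867]
r7 m[X14→φ2] = [1, 1, 1, 1]
r7 m[X9→φ3] = [7, 5, 2, 4]
r7 m[X9→φ4] = [187455, 181047, 278400, 244176]
r8 m[φ0→X5] = [911709, 1105116, 714986, 1019113]
r8 m[φ0→X4] = [166, 91, 158, 59]
r8 m[φ1→X4] = [1559, 1857, 2264, 1711]
r8 m[φ1→X7] = [50653, 68555, 72674, 68867]
r8 m[φ2→X4] = [23, 25, 30, 25]
r8 m[φ2→X14] = [6661724, 4870618, 6391788, 5507892]
r8 m[φ3→X7] = [62, 121, 94, 75]
r8 m[φ3→X9] = [1173495, 1129141, 1746270, 1519828]
r8 m[φ4→X9] = [7, 5, 2, 4]
r8 m[φ5→X5] = [2, 7, 8, 8]
r8 m[X5→φ0] = [2, 7, 8, 8]
r8 m[X5→φ5] = [911709, 1105116, 714986, 1019113]
r8 m[X4→φ0] = [35857, 46425, 67920, 42775]
r8 m[X4→φ1] = [3818, 2275, 4740, 1475]
r8 m[X4→φ2] = [258794, 168987, 357712, 100949]
r8 m[X7→φ1] = [62, 121, 94, 75]
r8 m[X7→φ3] = [50653, 68555, 72674, 68867]
r8 m[X14→φ2] = [1, 1, 1, 1]
r8 m[X9→φ3] = [7, 5, 2, 4]
r8 m[X9→φ4] = [1173495, 1129141, 1746270, 1519828]
r9 m[φ0→X5] = [911709, 1105116, 714986, 1019113]
r9 m[φ0→X4] = [166, 91, 158, 59]
r9 m[φ1→X4] = [1559, 1857, 2264, 1711]
r9 m[φ1→X7] = [50653, 68555, 72674, 68867]
r9 m[φ2→X4] = [23, 25, 30, 25]
r9 m[φ2→X14] = [6661724, 4870618, 6391788, 5507892]
r9 m[φ3→X7] = [62, 121, 94, 75]
r9 m[φ3→X9] = [1173495, 1129141, 1746270, 1519828]
r9 m[φ4→X9] = [7, 5, 2, 4]
r9 m[φ5→X5] = [2, 7, 8, 8]
r9 m[X5→φ0] = [2, 7, 8, 8]
r9 m[X5→φ5] = [911709, 1105116, 714986, 1019113]
r9 m[X4→φ0] = [35857, 46425, 67920, 42775]
r9 m[X4→φ1] = [3818, 2275, 4740, 1475]
r9 m[X4→φ2] = [258794, 168987, 357712, 100949]
r9 m[X7→φ1] = [62, 121, 94, 75]
r9 m[X7→φ3] = [50653, 68555, 72674, 68867]
r9 m[X14→φ2] = [1, 1, 1, 1]
r9 m[X9→φ3] = [7, 5, 2, 4]
r9 m[X9→φ4] = [1173495, 1129141, 1746270, 1519828]
fixed point reached at round 9
b[X7] = ⊗ incoming = [3140486, 8295155, 6831356, 5165025]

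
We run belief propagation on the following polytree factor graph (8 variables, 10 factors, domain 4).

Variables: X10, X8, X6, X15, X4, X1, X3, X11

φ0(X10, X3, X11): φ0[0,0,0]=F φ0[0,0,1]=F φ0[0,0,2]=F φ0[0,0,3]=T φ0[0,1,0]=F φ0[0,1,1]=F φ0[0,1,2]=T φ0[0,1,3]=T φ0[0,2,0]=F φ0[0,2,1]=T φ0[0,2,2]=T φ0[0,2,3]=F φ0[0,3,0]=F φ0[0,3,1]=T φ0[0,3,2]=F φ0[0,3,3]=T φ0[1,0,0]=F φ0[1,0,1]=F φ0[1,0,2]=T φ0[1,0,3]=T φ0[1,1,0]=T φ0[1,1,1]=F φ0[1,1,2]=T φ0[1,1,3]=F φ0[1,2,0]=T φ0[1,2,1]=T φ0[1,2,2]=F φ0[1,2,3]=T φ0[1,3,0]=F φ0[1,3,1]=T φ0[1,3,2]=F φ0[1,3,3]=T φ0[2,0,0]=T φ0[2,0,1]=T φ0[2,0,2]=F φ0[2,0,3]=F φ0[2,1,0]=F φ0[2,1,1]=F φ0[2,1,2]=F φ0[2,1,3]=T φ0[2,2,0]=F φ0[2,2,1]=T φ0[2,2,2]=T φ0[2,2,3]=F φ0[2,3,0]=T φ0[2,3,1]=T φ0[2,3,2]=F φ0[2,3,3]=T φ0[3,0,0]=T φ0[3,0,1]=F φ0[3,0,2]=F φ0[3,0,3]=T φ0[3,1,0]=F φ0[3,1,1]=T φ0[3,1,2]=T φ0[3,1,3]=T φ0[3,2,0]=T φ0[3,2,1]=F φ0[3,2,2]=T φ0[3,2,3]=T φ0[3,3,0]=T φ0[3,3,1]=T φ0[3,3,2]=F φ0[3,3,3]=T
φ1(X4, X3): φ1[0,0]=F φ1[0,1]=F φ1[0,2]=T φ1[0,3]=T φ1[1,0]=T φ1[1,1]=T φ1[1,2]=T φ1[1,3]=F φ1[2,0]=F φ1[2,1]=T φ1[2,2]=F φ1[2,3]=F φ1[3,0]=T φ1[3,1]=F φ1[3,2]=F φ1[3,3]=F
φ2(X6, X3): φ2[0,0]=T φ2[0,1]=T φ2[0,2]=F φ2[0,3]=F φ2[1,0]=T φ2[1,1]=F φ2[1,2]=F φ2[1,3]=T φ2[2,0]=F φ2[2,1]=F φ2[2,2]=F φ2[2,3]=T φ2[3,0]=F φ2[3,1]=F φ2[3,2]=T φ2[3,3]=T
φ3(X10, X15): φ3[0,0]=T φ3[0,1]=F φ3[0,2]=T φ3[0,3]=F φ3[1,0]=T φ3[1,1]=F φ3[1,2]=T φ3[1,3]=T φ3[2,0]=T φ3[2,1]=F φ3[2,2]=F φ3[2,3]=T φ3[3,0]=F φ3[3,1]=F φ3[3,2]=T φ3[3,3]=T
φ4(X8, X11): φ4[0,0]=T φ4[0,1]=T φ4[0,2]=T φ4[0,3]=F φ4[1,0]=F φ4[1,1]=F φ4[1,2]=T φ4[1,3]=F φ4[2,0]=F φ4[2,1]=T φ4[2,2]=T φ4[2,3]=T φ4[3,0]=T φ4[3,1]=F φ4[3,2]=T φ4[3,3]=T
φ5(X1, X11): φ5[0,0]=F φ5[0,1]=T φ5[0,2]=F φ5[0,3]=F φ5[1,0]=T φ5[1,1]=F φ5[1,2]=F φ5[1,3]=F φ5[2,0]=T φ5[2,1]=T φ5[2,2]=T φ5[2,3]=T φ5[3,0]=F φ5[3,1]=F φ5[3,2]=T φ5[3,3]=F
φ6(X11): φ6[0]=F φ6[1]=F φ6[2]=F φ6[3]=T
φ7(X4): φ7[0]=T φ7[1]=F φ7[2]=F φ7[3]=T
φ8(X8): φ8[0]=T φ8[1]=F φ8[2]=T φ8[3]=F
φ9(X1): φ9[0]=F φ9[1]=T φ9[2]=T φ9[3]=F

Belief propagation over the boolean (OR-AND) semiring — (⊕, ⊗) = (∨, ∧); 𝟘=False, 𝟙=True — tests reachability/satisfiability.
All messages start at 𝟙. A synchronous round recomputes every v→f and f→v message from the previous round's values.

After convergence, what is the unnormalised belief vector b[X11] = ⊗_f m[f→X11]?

b[X11] = [F, F, F, T]

init: all messages = 𝟙 over 4 values
r1 m[φ0→X10] = [T, T, T, T]
r1 m[φ0→X3] = [T, T, T, T]
r1 m[φ0→X11] = [T, T, T, T]
r1 m[φ1→X4] = [T, T, T, T]
r1 m[φ1→X3] = [T, T, T, T]
r1 m[φ2→X6] = [T, T, T, T]
r1 m[φ2→X3] = [T, T, T, T]
r1 m[φ3→X10] = [T, T, T, T]
r1 m[φ3→X15] = [T, F, T, T]
r1 m[φ4→X8] = [T, T, T, T]
r1 m[φ4→X11] = [T, T, T, T]
r1 m[φ5→X1] = [T, T, T, T]
r1 m[φ5→X11] = [T, T, T, T]
r1 m[φ6→X11] = [F, F, F, T]
r1 m[φ7→X4] = [T, F, F, T]
r1 m[φ8→X8] = [T, F, T, F]
r1 m[φ9→X1] = [F, T, T, F]
r1 m[X10→φ0] = [T, T, T, T]
r1 m[X10→φ3] = [T, T, T, T]
r1 m[X8→φ4] = [T, T, T, T]
r1 m[X8→φ8] = [T, T, T, T]
r1 m[X6→φ2] = [T, T, T, T]
r1 m[X15→φ3] = [T, T, T, T]
r1 m[X4→φ1] = [T, T, T, T]
r1 m[X4→φ7] = [T, T, T, T]
r1 m[X1→φ5] = [T, T, T, T]
r1 m[X1→φ9] = [T, T, T, T]
r1 m[X3→φ0] = [T, T, T, T]
r1 m[X3→φ1] = [T, T, T, T]
r1 m[X3→φ2] = [T, T, T, T]
r1 m[X11→φ0] = [T, T, T, T]
r1 m[X11→φ4] = [T, T, T, T]
r1 m[X11→φ5] = [T, T, T, T]
r1 m[X11→φ6] = [T, T, T, T]
r2 m[φ0→X10] = [T, T, T, T]
r2 m[φ0→X3] = [T, T, T, T]
r2 m[φ0→X11] = [T, T, T, T]
r2 m[φ1→X4] = [T, T, T, T]
r2 m[φ1→X3] = [T, T, T, T]
r2 m[φ2→X6] = [T, T, T, T]
r2 m[φ2→X3] = [T, T, T, T]
r2 m[φ3→X10] = [T, T, T, T]
r2 m[φ3→X15] = [T, F, T, T]
r2 m[φ4→X8] = [T, T, T, T]
r2 m[φ4→X11] = [T, T, T, T]
r2 m[φ5→X1] = [T, T, T, T]
r2 m[φ5→X11] = [T, T, T, T]
r2 m[φ6→X11] = [F, F, F, T]
r2 m[φ7→X4] = [T, F, F, T]
r2 m[φ8→X8] = [T, F, T, F]
r2 m[φ9→X1] = [F, T, T, F]
r2 m[X10→φ0] = [T, T, T, T]
r2 m[X10→φ3] = [T, T, T, T]
r2 m[X8→φ4] = [T, F, T, F]
r2 m[X8→φ8] = [T, T, T, T]
r2 m[X6→φ2] = [T, T, T, T]
r2 m[X15→φ3] = [T, T, T, T]
r2 m[X4→φ1] = [T, F, F, T]
r2 m[X4→φ7] = [T, T, T, T]
r2 m[X1→φ5] = [F, T, T, F]
r2 m[X1→φ9] = [T, T, T, T]
r2 m[X3→φ0] = [T, T, T, T]
r2 m[X3→φ1] = [T, T, T, T]
r2 m[X3→φ2] = [T, T, T, T]
r2 m[X11→φ0] = [F, F, F, T]
r2 m[X11→φ4] = [F, F, F, T]
r2 m[X11→φ5] = [F, F, F, T]
r2 m[X11→φ6] = [T, T, T, T]
r3 m[φ0→X10] = [T, T, T, T]
r3 m[φ0→X3] = [T, T, T, T]
r3 m[φ0→X11] = [T, T, T, T]
r3 m[φ1→X4] = [T, T, T, T]
r3 m[φ1→X3] = [T, F, T, T]
r3 m[φ2→X6] = [T, T, T, T]
r3 m[φ2→X3] = [T, T, T, T]
r3 m[φ3→X10] = [T, T, T, T]
r3 m[φ3→X15] = [T, F, T, T]
r3 m[φ4→X8] = [F, F, T, T]
r3 m[φ4→X11] = [T, T, T, T]
r3 m[φ5→X1] = [F, F, T, F]
r3 m[φ5→X11] = [T, T, T, T]
r3 m[φ6→X11] = [F, F, F, T]
r3 m[φ7→X4] = [T, F, F, T]
r3 m[φ8→X8] = [T, F, T, F]
r3 m[φ9→X1] = [F, T, T, F]
r3 m[X10→φ0] = [T, T, T, T]
r3 m[X10→φ3] = [T, T, T, T]
r3 m[X8→φ4] = [T, F, T, F]
r3 m[X8→φ8] = [T, T, T, T]
r3 m[X6→φ2] = [T, T, T, T]
r3 m[X15→φ3] = [T, T, T, T]
r3 m[X4→φ1] = [T, F, F, T]
r3 m[X4→φ7] = [T, T, T, T]
r3 m[X1→φ5] = [F, T, T, F]
r3 m[X1→φ9] = [T, T, T, T]
r3 m[X3→φ0] = [T, T, T, T]
r3 m[X3→φ1] = [T, T, T, T]
r3 m[X3→φ2] = [T, T, T, T]
r3 m[X11→φ0] = [F, F, F, T]
r3 m[X11→φ4] = [F, F, F, T]
r3 m[X11→φ5] = [F, F, F, T]
r3 m[X11→φ6] = [T, T, T, T]
r4 m[φ0→X10] = [T, T, T, T]
r4 m[φ0→X3] = [T, T, T, T]
r4 m[φ0→X11] = [T, T, T, T]
r4 m[φ1→X4] = [T, T, T, T]
r4 m[φ1→X3] = [T, F, T, T]
r4 m[φ2→X6] = [T, T, T, T]
r4 m[φ2→X3] = [T, T, T, T]
r4 m[φ3→X10] = [T, T, T, T]
r4 m[φ3→X15] = [T, F, T, T]
r4 m[φ4→X8] = [F, F, T, T]
r4 m[φ4→X11] = [T, T, T, T]
r4 m[φ5→X1] = [F, F, T, F]
r4 m[φ5→X11] = [T, T, T, T]
r4 m[φ6→X11] = [F, F, F, T]
r4 m[φ7→X4] = [T, F, F, T]
r4 m[φ8→X8] = [T, F, T, F]
r4 m[φ9→X1] = [F, T, T, F]
r4 m[X10→φ0] = [T, T, T, T]
r4 m[X10→φ3] = [T, T, T, T]
r4 m[X8→φ4] = [T, F, T, F]
r4 m[X8→φ8] = [F, F, T, T]
r4 m[X6→φ2] = [T, T, T, T]
r4 m[X15→φ3] = [T, T, T, T]
r4 m[X4→φ1] = [T, F, F, T]
r4 m[X4→φ7] = [T, T, T, T]
r4 m[X1→φ5] = [F, T, T, F]
r4 m[X1→φ9] = [F, F, T, F]
r4 m[X3→φ0] = [T, F, T, T]
r4 m[X3→φ1] = [T, T, T, T]
r4 m[X3→φ2] = [T, F, T, T]
r4 m[X11→φ0] = [F, F, F, T]
r4 m[X11→φ4] = [F, F, F, T]
r4 m[X11→φ5] = [F, F, F, T]
r4 m[X11→φ6] = [T, T, T, T]
r5 m[φ0→X10] = [T, T, T, T]
r5 m[φ0→X3] = [T, T, T, T]
r5 m[φ0→X11] = [T, T, T, T]
r5 m[φ1→X4] = [T, T, T, T]
r5 m[φ1→X3] = [T, F, T, T]
r5 m[φ2→X6] = [T, T, T, T]
r5 m[φ2→X3] = [T, T, T, T]
r5 m[φ3→X10] = [T, T, T, T]
r5 m[φ3→X15] = [T, F, T, T]
r5 m[φ4→X8] = [F, F, T, T]
r5 m[φ4→X11] = [T, T, T, T]
r5 m[φ5→X1] = [F, F, T, F]
r5 m[φ5→X11] = [T, T, T, T]
r5 m[φ6→X11] = [F, F, F, T]
r5 m[φ7→X4] = [T, F, F, T]
r5 m[φ8→X8] = [T, F, T, F]
r5 m[φ9→X1] = [F, T, T, F]
r5 m[X10→φ0] = [T, T, T, T]
r5 m[X10→φ3] = [T, T, T, T]
r5 m[X8→φ4] = [T, F, T, F]
r5 m[X8→φ8] = [F, F, T, T]
r5 m[X6→φ2] = [T, T, T, T]
r5 m[X15→φ3] = [T, T, T, T]
r5 m[X4→φ1] = [T, F, F, T]
r5 m[X4→φ7] = [T, T, T, T]
r5 m[X1→φ5] = [F, T, T, F]
r5 m[X1→φ9] = [F, F, T, F]
r5 m[X3→φ0] = [T, F, T, T]
r5 m[X3→φ1] = [T, T, T, T]
r5 m[X3→φ2] = [T, F, T, T]
r5 m[X11→φ0] = [F, F, F, T]
r5 m[X11→φ4] = [F, F, F, T]
r5 m[X11→φ5] = [F, F, F, T]
r5 m[X11→φ6] = [T, T, T, T]
fixed point reached at round 5
b[X11] = ⊗ incoming = [F, F, F, T]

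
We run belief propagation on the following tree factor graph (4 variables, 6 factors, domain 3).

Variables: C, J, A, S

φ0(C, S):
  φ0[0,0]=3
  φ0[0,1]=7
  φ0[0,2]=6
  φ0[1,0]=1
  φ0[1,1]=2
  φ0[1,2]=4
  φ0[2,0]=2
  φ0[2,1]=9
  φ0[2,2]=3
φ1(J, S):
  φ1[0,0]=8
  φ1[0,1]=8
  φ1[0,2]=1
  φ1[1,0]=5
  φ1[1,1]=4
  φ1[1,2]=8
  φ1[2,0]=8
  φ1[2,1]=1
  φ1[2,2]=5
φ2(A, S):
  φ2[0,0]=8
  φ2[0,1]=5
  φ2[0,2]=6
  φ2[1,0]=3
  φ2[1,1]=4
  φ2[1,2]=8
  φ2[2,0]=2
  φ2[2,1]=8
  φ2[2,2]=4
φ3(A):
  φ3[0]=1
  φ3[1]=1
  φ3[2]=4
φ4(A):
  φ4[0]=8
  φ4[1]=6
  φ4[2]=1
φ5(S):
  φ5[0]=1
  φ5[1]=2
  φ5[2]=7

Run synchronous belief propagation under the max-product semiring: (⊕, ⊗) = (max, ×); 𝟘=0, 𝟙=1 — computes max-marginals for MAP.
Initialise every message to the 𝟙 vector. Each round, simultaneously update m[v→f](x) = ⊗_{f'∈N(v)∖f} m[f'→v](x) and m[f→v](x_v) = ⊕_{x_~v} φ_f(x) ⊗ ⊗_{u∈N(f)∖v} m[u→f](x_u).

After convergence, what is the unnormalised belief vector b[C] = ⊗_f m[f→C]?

b[C] = [16128, 10752, 8064]

init: all messages = 𝟙 over 3 values
r1 m[φ0→C] = [7, 4, 9]
r1 m[φ0→S] = [3, 9, 6]
r1 m[φ1→J] = [8, 8, 8]
r1 m[φ1→S] = [8, 8, 8]
r1 m[φ2→A] = [8, 8, 8]
r1 m[φ2→S] = [8, 8, 8]
r1 m[φ3→A] = [1, 1, 4]
r1 m[φ4→A] = [8, 6, 1]
r1 m[φ5→S] = [1, 2, 7]
r1 m[C→φ0] = [1, 1, 1]
r1 m[J→φ1] = [1, 1, 1]
r1 m[A→φ2] = [1, 1, 1]
r1 m[A→φ3] = [1, 1, 1]
r1 m[A→φ4] = [1, 1, 1]
r1 m[S→φ0] = [1, 1, 1]
r1 m[S→φ1] = [1, 1, 1]
r1 m[S→φ2] = [1, 1, 1]
r1 m[S→φ5] = [1, 1, 1]
r2 m[φ0→C] = [7, 4, 9]
r2 m[φ0→S] = [3, 9, 6]
r2 m[φ1→J] = [8, 8, 8]
r2 m[φ1→S] = [8, 8, 8]
r2 m[φ2→A] = [8, 8, 8]
r2 m[φ2→S] = [8, 8, 8]
r2 m[φ3→A] = [1, 1, 4]
r2 m[φ4→A] = [8, 6, 1]
r2 m[φ5→S] = [1, 2, 7]
r2 m[C→φ0] = [1, 1, 1]
r2 m[J→φ1] = [1, 1, 1]
r2 m[A→φ2] = [8, 6, 4]
r2 m[A→φ3] = [64, 48, 8]
r2 m[A→φ4] = [8, 8, 32]
r2 m[S→φ0] = [64, 128, 448]
r2 m[S→φ1] = [24, 144, 336]
r2 m[S→φ2] = [24, 144, 336]
r2 m[S→φ5] = [192, 576, 384]
r3 m[φ0→C] = [2688, 1792, 1344]
r3 m[φ0→S] = [3, 9, 6]
r3 m[φ1→J] = [1152, 2688, 1680]
r3 m[φ1→S] = [8, 8, 8]
r3 m[φ2→A] = [2016, 2688, 1344]
r3 m[φ2→S] = [64, 40, 48]
r3 m[φ3→A] = [1, 1, 4]
r3 m[φ4→A] = [8, 6, 1]
r3 m[φ5→S] = [1, 2, 7]
r3 m[C→φ0] = [1, 1, 1]
r3 m[J→φ1] = [1, 1, 1]
r3 m[A→φ2] = [8, 6, 4]
r3 m[A→φ3] = [64, 48, 8]
r3 m[A→φ4] = [8, 8, 32]
r3 m[S→φ0] = [64, 128, 448]
r3 m[S→φ1] = [24, 144, 336]
r3 m[S→φ2] = [24, 144, 336]
r3 m[S→φ5] = [192, 576, 384]
r4 m[φ0→C] = [2688, 1792, 1344]
r4 m[φ0→S] = [3, 9, 6]
r4 m[φ1→J] = [1152, 2688, 1680]
r4 m[φ1→S] = [8, 8, 8]
r4 m[φ2→A] = [2016, 2688, 1344]
r4 m[φ2→S] = [64, 40, 48]
r4 m[φ3→A] = [1, 1, 4]
r4 m[φ4→A] = [8, 6, 1]
r4 m[φ5→S] = [1, 2, 7]
r4 m[C→φ0] = [1, 1, 1]
r4 m[J→φ1] = [1, 1, 1]
r4 m[A→φ2] = [8, 6, 4]
r4 m[A→φ3] = [16128, 16128, 1344]
r4 m[A→φ4] = [2016, 2688, 5376]
r4 m[S→φ0] = [512, 640, 2688]
r4 m[S→φ1] = [192, 720, 2016]
r4 m[S→φ2] = [24, 144, 336]
r4 m[S→φ5] = [1536, 2880, 2304]
r5 m[φ0→C] = [16128, 10752, 8064]
r5 m[φ0→S] = [3, 9, 6]
r5 m[φ1→J] = [5760, 16128, 10080]
r5 m[φ1→S] = [8, 8, 8]
r5 m[φ2→A] = [2016, 2688, 1344]
r5 m[φ2→S] = [64, 40, 48]
r5 m[φ3→A] = [1, 1, 4]
r5 m[φ4→A] = [8, 6, 1]
r5 m[φ5→S] = [1, 2, 7]
r5 m[C→φ0] = [1, 1, 1]
r5 m[J→φ1] = [1, 1, 1]
r5 m[A→φ2] = [8, 6, 4]
r5 m[A→φ3] = [16128, 16128, 1344]
r5 m[A→φ4] = [2016, 2688, 5376]
r5 m[S→φ0] = [512, 640, 2688]
r5 m[S→φ1] = [192, 720, 2016]
r5 m[S→φ2] = [24, 144, 336]
r5 m[S→φ5] = [1536, 2880, 2304]
r6 m[φ0→C] = [16128, 10752, 8064]
r6 m[φ0→S] = [3, 9, 6]
r6 m[φ1→J] = [5760, 16128, 10080]
r6 m[φ1→S] = [8, 8, 8]
r6 m[φ2→A] = [2016, 2688, 1344]
r6 m[φ2→S] = [64, 40, 48]
r6 m[φ3→A] = [1, 1, 4]
r6 m[φ4→A] = [8, 6, 1]
r6 m[φ5→S] = [1, 2, 7]
r6 m[C→φ0] = [1, 1, 1]
r6 m[J→φ1] = [1, 1, 1]
r6 m[A→φ2] = [8, 6, 4]
r6 m[A→φ3] = [16128, 16128, 1344]
r6 m[A→φ4] = [2016, 2688, 5376]
r6 m[S→φ0] = [512, 640, 2688]
r6 m[S→φ1] = [192, 720, 2016]
r6 m[S→φ2] = [24, 144, 336]
r6 m[S→φ5] = [1536, 2880, 2304]
fixed point reached at round 6
b[C] = ⊗ incoming = [16128, 10752, 8064]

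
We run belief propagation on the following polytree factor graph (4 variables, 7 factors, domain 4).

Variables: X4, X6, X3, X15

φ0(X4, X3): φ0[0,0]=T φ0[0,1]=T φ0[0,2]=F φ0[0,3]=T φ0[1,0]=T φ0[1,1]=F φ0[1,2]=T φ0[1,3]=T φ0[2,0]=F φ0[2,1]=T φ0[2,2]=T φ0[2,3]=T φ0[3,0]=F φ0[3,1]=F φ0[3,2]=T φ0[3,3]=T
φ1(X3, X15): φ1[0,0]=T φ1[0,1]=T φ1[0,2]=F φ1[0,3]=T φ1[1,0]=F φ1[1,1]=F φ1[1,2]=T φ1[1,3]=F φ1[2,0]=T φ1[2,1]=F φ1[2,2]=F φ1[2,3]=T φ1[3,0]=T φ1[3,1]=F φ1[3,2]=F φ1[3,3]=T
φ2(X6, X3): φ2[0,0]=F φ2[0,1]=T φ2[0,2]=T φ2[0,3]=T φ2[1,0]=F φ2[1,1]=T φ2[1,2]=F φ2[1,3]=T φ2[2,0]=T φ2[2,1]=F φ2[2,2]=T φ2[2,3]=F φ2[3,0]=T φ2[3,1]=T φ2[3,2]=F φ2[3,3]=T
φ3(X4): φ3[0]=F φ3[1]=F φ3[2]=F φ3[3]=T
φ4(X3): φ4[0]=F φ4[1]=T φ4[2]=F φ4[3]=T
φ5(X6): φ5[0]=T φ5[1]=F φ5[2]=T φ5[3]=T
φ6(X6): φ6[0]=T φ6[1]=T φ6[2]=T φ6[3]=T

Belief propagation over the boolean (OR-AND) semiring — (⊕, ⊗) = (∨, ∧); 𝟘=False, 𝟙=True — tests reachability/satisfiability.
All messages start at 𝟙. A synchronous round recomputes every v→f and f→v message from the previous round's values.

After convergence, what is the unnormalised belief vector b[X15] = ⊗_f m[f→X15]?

b[X15] = [T, F, F, T]

init: all messages = 𝟙 over 4 values
r1 m[φ0→X4] = [T, T, T, T]
r1 m[φ0→X3] = [T, T, T, T]
r1 m[φ1→X3] = [T, T, T, T]
r1 m[φ1→X15] = [T, T, T, T]
r1 m[φ2→X6] = [T, T, T, T]
r1 m[φ2→X3] = [T, T, T, T]
r1 m[φ3→X4] = [F, F, F, T]
r1 m[φ4→X3] = [F, T, F, T]
r1 m[φ5→X6] = [T, F, T, T]
r1 m[φ6→X6] = [T, T, T, T]
r1 m[X4→φ0] = [T, T, T, T]
r1 m[X4→φ3] = [T, T, T, T]
r1 m[X6→φ2] = [T, T, T, T]
r1 m[X6→φ5] = [T, T, T, T]
r1 m[X6→φ6] = [T, T, T, T]
r1 m[X3→φ0] = [T, T, T, T]
r1 m[X3→φ1] = [T, T, T, T]
r1 m[X3→φ2] = [T, T, T, T]
r1 m[X3→φ4] = [T, T, T, T]
r1 m[X15→φ1] = [T, T, T, T]
r2 m[φ0→X4] = [T, T, T, T]
r2 m[φ0→X3] = [T, T, T, T]
r2 m[φ1→X3] = [T, T, T, T]
r2 m[φ1→X15] = [T, T, T, T]
r2 m[φ2→X6] = [T, T, T, T]
r2 m[φ2→X3] = [T, T, T, T]
r2 m[φ3→X4] = [F, F, F, T]
r2 m[φ4→X3] = [F, T, F, T]
r2 m[φ5→X6] = [T, F, T, T]
r2 m[φ6→X6] = [T, T, T, T]
r2 m[X4→φ0] = [F, F, F, T]
r2 m[X4→φ3] = [T, T, T, T]
r2 m[X6→φ2] = [T, F, T, T]
r2 m[X6→φ5] = [T, T, T, T]
r2 m[X6→φ6] = [T, F, T, T]
r2 m[X3→φ0] = [F, T, F, T]
r2 m[X3→φ1] = [F, T, F, T]
r2 m[X3→φ2] = [F, T, F, T]
r2 m[X3→φ4] = [T, T, T, T]
r2 m[X15→φ1] = [T, T, T, T]
r3 m[φ0→X4] = [T, T, T, T]
r3 m[φ0→X3] = [F, F, T, T]
r3 m[φ1→X3] = [T, T, T, T]
r3 m[φ1→X15] = [T, F, T, T]
r3 m[φ2→X6] = [T, T, F, T]
r3 m[φ2→X3] = [T, T, T, T]
r3 m[φ3→X4] = [F, F, F, T]
r3 m[φ4→X3] = [F, T, F, T]
r3 m[φ5→X6] = [T, F, T, T]
r3 m[φ6→X6] = [T, T, T, T]
r3 m[X4→φ0] = [F, F, F, T]
r3 m[X4→φ3] = [T, T, T, T]
r3 m[X6→φ2] = [T, F, T, T]
r3 m[X6→φ5] = [T, T, T, T]
r3 m[X6→φ6] = [T, F, T, T]
r3 m[X3→φ0] = [F, T, F, T]
r3 m[X3→φ1] = [F, T, F, T]
r3 m[X3→φ2] = [F, T, F, T]
r3 m[X3→φ4] = [T, T, T, T]
r3 m[X15→φ1] = [T, T, T, T]
r4 m[φ0→X4] = [T, T, T, T]
r4 m[φ0→X3] = [F, F, T, T]
r4 m[φ1→X3] = [T, T, T, T]
r4 m[φ1→X15] = [T, F, T, T]
r4 m[φ2→X6] = [T, T, F, T]
r4 m[φ2→X3] = [T, T, T, T]
r4 m[φ3→X4] = [F, F, F, T]
r4 m[φ4→X3] = [F, T, F, T]
r4 m[φ5→X6] = [T, F, T, T]
r4 m[φ6→X6] = [T, T, T, T]
r4 m[X4→φ0] = [F, F, F, T]
r4 m[X4→φ3] = [T, T, T, T]
r4 m[X6→φ2] = [T, F, T, T]
r4 m[X6→φ5] = [T, T, F, T]
r4 m[X6→φ6] = [T, F, F, T]
r4 m[X3→φ0] = [F, T, F, T]
r4 m[X3→φ1] = [F, F, F, T]
r4 m[X3→φ2] = [F, F, F, T]
r4 m[X3→φ4] = [F, F, T, T]
r4 m[X15→φ1] = [T, T, T, T]
r5 m[φ0→X4] = [T, T, T, T]
r5 m[φ0→X3] = [F, F, T, T]
r5 m[φ1→X3] = [T, T, T, T]
r5 m[φ1→X15] = [T, F, F, T]
r5 m[φ2→X6] = [T, T, F, T]
r5 m[φ2→X3] = [T, T, T, T]
r5 m[φ3→X4] = [F, F, F, T]
r5 m[φ4→X3] = [F, T, F, T]
r5 m[φ5→X6] = [T, F, T, T]
r5 m[φ6→X6] = [T, T, T, T]
r5 m[X4→φ0] = [F, F, F, T]
r5 m[X4→φ3] = [T, T, T, T]
r5 m[X6→φ2] = [T, F, T, T]
r5 m[X6→φ5] = [T, T, F, T]
r5 m[X6→φ6] = [T, F, F, T]
r5 m[X3→φ0] = [F, T, F, T]
r5 m[X3→φ1] = [F, F, F, T]
r5 m[X3→φ2] = [F, F, F, T]
r5 m[X3→φ4] = [F, F, T, T]
r5 m[X15→φ1] = [T, T, T, T]
r6 m[φ0→X4] = [T, T, T, T]
r6 m[φ0→X3] = [F, F, T, T]
r6 m[φ1→X3] = [T, T, T, T]
r6 m[φ1→X15] = [T, F, F, T]
r6 m[φ2→X6] = [T, T, F, T]
r6 m[φ2→X3] = [T, T, T, T]
r6 m[φ3→X4] = [F, F, F, T]
r6 m[φ4→X3] = [F, T, F, T]
r6 m[φ5→X6] = [T, F, T, T]
r6 m[φ6→X6] = [T, T, T, T]
r6 m[X4→φ0] = [F, F, F, T]
r6 m[X4→φ3] = [T, T, T, T]
r6 m[X6→φ2] = [T, F, T, T]
r6 m[X6→φ5] = [T, T, F, T]
r6 m[X6→φ6] = [T, F, F, T]
r6 m[X3→φ0] = [F, T, F, T]
r6 m[X3→φ1] = [F, F, F, T]
r6 m[X3→φ2] = [F, F, F, T]
r6 m[X3→φ4] = [F, F, T, T]
r6 m[X15→φ1] = [T, T, T, T]
fixed point reached at round 6
b[X15] = ⊗ incoming = [T, F, F, T]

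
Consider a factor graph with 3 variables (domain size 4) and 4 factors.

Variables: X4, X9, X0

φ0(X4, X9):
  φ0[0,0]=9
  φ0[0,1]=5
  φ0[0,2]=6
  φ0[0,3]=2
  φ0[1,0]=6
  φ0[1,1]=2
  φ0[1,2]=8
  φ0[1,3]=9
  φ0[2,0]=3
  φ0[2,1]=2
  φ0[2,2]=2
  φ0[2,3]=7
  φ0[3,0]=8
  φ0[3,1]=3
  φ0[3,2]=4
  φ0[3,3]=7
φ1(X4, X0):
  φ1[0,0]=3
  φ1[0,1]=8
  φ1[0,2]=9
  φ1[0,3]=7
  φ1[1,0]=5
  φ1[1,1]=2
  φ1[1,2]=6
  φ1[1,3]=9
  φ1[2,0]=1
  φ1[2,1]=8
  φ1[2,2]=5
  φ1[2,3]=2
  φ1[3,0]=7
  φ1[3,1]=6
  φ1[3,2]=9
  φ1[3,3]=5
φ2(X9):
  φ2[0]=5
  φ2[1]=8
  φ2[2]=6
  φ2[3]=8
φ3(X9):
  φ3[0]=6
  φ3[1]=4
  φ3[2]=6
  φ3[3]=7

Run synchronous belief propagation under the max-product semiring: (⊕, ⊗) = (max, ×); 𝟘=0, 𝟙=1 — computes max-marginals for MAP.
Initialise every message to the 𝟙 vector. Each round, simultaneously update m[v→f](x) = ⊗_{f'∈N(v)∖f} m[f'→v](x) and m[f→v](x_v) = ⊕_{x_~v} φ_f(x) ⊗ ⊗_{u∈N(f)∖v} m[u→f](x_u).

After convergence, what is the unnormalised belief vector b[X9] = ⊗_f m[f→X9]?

b[X9] = [2430, 1440, 2592, 4536]

init: all messages = 𝟙 over 4 values
r1 m[φ0→X4] = [9, 9, 7, 8]
r1 m[φ0→X9] = [9, 5, 8, 9]
r1 m[φ1→X4] = [9, 9, 8, 9]
r1 m[φ1→X0] = [7, 8, 9, 9]
r1 m[φ2→X9] = [5, 8, 6, 8]
r1 m[φ3→X9] = [6, 4, 6, 7]
r1 m[X4→φ0] = [1, 1, 1, 1]
r1 m[X4→φ1] = [1, 1, 1, 1]
r1 m[X9→φ0] = [1, 1, 1, 1]
r1 m[X9→φ2] = [1, 1, 1, 1]
r1 m[X9→φ3] = [1, 1, 1, 1]
r1 m[X0→φ1] = [1, 1, 1, 1]
r2 m[φ0→X4] = [9, 9, 7, 8]
r2 m[φ0→X9] = [9, 5, 8, 9]
r2 m[φ1→X4] = [9, 9, 8, 9]
r2 m[φ1→X0] = [7, 8, 9, 9]
r2 m[φ2→X9] = [5, 8, 6, 8]
r2 m[φ3→X9] = [6, 4, 6, 7]
r2 m[X4→φ0] = [9, 9, 8, 9]
r2 m[X4→φ1] = [9, 9, 7, 8]
r2 m[X9→φ0] = [30, 32, 36, 56]
r2 m[X9→φ2] = [54, 20, 48, 63]
r2 m[X9→φ3] = [45, 40, 48, 72]
r2 m[X0→φ1] = [1, 1, 1, 1]
r3 m[φ0→X4] = [270, 504, 392, 392]
r3 m[φ0→X9] = [81, 45, 72, 81]
r3 m[φ1→X4] = [9, 9, 8, 9]
r3 m[φ1→X0] = [56, 72, 81, 81]
r3 m[φ2→X9] = [5, 8, 6, 8]
r3 m[φ3→X9] = [6, 4, 6, 7]
r3 m[X4→φ0] = [9, 9, 8, 9]
r3 m[X4→φ1] = [9, 9, 7, 8]
r3 m[X9→φ0] = [30, 32, 36, 56]
r3 m[X9→φ2] = [54, 20, 48, 63]
r3 m[X9→φ3] = [45, 40, 48, 72]
r3 m[X0→φ1] = [1, 1, 1, 1]
r4 m[φ0→X4] = [270, 504, 392, 392]
r4 m[φ0→X9] = [81, 45, 72, 81]
r4 m[φ1→X4] = [9, 9, 8, 9]
r4 m[φ1→X0] = [56, 72, 81, 81]
r4 m[φ2→X9] = [5, 8, 6, 8]
r4 m[φ3→X9] = [6, 4, 6, 7]
r4 m[X4→φ0] = [9, 9, 8, 9]
r4 m[X4→φ1] = [270, 504, 392, 392]
r4 m[X9→φ0] = [30, 32, 36, 56]
r4 m[X9→φ2] = [486, 180, 432, 567]
r4 m[X9→φ3] = [405, 360, 432, 648]
r4 m[X0→φ1] = [1, 1, 1, 1]
r5 m[φ0→X4] = [270, 504, 392, 392]
r5 m[φ0→X9] = [81, 45, 72, 81]
r5 m[φ1→X4] = [9, 9, 8, 9]
r5 m[φ1→X0] = [2744, 3136, 3528, 4536]
r5 m[φ2→X9] = [5, 8, 6, 8]
r5 m[φ3→X9] = [6, 4, 6, 7]
r5 m[X4→φ0] = [9, 9, 8, 9]
r5 m[X4→φ1] = [270, 504, 392, 392]
r5 m[X9→φ0] = [30, 32, 36, 56]
r5 m[X9→φ2] = [486, 180, 432, 567]
r5 m[X9→φ3] = [405, 360, 432, 648]
r5 m[X0→φ1] = [1, 1, 1, 1]
r6 m[φ0→X4] = [270, 504, 392, 392]
r6 m[φ0→X9] = [81, 45, 72, 81]
r6 m[φ1→X4] = [9, 9, 8, 9]
r6 m[φ1→X0] = [2744, 3136, 3528, 4536]
r6 m[φ2→X9] = [5, 8, 6, 8]
r6 m[φ3→X9] = [6, 4, 6, 7]
r6 m[X4→φ0] = [9, 9, 8, 9]
r6 m[X4→φ1] = [270, 504, 392, 392]
r6 m[X9→φ0] = [30, 32, 36, 56]
r6 m[X9→φ2] = [486, 180, 432, 567]
r6 m[X9→φ3] = [405, 360, 432, 648]
r6 m[X0→φ1] = [1, 1, 1, 1]
fixed point reached at round 6
b[X9] = ⊗ incoming = [2430, 1440, 2592, 4536]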